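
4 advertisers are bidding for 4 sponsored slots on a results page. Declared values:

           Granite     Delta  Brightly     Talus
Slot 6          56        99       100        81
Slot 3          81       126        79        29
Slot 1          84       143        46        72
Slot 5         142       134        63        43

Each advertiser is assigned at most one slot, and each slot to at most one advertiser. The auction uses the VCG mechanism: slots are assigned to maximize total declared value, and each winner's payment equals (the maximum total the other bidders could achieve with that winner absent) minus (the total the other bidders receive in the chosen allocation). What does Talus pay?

Efficient allocation: Granite→Slot 5 ($142), Delta→Slot 1 ($143), Brightly→Slot 3 ($79), Talus→Slot 6 ($81); total welfare W = $445.
Talus receives Slot 6 at value $81, so the others get W − 81 = $364.
Without Talus: best allocation of the remaining 3 bidders over all 4 slots is Granite→Slot 5 ($142), Delta→Slot 1 ($143), Brightly→Slot 6 ($100), total $385.
VCG payment = (others' best without Talus) − (others' welfare with Talus) = 385 − 364 = $21.

Talus pays $21.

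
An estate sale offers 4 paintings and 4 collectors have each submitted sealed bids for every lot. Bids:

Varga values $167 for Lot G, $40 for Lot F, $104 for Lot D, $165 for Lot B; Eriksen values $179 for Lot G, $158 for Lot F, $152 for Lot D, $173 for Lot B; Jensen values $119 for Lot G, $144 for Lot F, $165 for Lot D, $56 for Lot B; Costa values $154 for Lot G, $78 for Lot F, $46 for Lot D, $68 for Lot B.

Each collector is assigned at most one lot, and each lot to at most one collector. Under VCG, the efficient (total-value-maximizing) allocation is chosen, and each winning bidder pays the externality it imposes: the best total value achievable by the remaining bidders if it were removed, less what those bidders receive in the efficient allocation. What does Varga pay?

Varga pays $15.

Efficient allocation: Varga→Lot B ($165), Eriksen→Lot F ($158), Jensen→Lot D ($165), Costa→Lot G ($154); total welfare W = $642.
Varga receives Lot B at value $165, so the others get W − 165 = $477.
Without Varga: best allocation of the remaining 3 bidders over all 4 lots is Eriksen→Lot B ($173), Jensen→Lot D ($165), Costa→Lot G ($154), total $492.
VCG payment = (others' best without Varga) − (others' welfare with Varga) = 492 − 477 = $15.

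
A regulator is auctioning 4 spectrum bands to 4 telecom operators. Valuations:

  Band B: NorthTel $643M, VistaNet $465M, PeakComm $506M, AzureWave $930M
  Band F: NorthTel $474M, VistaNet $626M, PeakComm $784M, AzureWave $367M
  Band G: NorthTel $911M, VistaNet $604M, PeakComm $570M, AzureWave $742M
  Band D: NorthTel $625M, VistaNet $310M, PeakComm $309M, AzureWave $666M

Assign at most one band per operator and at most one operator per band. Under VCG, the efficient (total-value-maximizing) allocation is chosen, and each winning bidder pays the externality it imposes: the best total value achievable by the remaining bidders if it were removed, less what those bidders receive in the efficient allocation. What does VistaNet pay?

VistaNet pays $286M.

Efficient allocation: NorthTel→Band D ($625M), VistaNet→Band G ($604M), PeakComm→Band F ($784M), AzureWave→Band B ($930M); total welfare W = $2943M.
VistaNet receives Band G at value $604M, so the others get W − 604 = $2339M.
Without VistaNet: best allocation of the remaining 3 bidders over all 4 bands is NorthTel→Band G ($911M), PeakComm→Band F ($784M), AzureWave→Band B ($930M), total $2625M.
VCG payment = (others' best without VistaNet) − (others' welfare with VistaNet) = 2625 − 2339 = $286M.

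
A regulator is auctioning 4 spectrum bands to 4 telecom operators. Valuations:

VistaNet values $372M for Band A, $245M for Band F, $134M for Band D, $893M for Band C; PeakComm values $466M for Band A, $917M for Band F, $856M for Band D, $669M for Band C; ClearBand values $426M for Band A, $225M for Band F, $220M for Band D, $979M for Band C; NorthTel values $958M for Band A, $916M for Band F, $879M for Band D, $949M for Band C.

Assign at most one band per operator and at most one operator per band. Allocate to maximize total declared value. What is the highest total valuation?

This is a one-to-one assignment (maximum-weight bipartite matching).
Optimal: VistaNet→Band A ($372M), PeakComm→Band F ($917M), ClearBand→Band C ($979M), NorthTel→Band D ($879M) — total 372+917+979+879 = $3147M.
Max-entry greedy (repeatedly take the single best remaining cell) gives $2988M, worse by 159.
Swapping NorthTel↔VistaNet (NorthTel→Band A $958M, VistaNet→Band D $134M) loses 159.

Maximum total: $3147M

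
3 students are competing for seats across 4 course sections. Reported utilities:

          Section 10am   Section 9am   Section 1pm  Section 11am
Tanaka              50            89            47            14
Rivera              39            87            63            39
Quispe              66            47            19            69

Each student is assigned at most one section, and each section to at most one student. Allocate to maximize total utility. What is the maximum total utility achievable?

Optimal: Tanaka→Section 9am (89 points), Rivera→Section 1pm (63 points), Quispe→Section 11am (69 points) — total 89+63+69 = 221 points.

Max total: 221 points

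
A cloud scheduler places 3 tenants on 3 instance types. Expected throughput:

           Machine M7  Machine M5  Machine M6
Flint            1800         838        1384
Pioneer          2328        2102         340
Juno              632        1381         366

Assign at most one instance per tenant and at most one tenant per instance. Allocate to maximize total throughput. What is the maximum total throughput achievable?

Max total: 5093 ops/s

Optimal: Flint→Machine M6 (1384 ops/s), Pioneer→Machine M7 (2328 ops/s), Juno→Machine M5 (1381 ops/s) — total 1384+2328+1381 = 5093 ops/s.
Swapping Juno↔Pioneer (Juno→Machine M7 632 ops/s, Pioneer→Machine M5 2102 ops/s) loses 975.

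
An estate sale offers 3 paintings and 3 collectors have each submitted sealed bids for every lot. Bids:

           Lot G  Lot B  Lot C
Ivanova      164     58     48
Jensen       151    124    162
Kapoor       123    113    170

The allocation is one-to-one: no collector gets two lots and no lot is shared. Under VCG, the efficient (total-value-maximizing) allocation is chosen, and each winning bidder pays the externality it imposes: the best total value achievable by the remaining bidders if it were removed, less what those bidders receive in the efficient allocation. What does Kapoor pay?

Efficient allocation: Ivanova→Lot G ($164), Jensen→Lot B ($124), Kapoor→Lot C ($170); total welfare W = $458.
Kapoor receives Lot C at value $170, so the others get W − 170 = $288.
Without Kapoor: best allocation of the remaining 2 bidders over all 3 lots is Ivanova→Lot G ($164), Jensen→Lot C ($162), total $326.
VCG payment = (others' best without Kapoor) − (others' welfare with Kapoor) = 326 − 288 = $38.

Kapoor pays $38.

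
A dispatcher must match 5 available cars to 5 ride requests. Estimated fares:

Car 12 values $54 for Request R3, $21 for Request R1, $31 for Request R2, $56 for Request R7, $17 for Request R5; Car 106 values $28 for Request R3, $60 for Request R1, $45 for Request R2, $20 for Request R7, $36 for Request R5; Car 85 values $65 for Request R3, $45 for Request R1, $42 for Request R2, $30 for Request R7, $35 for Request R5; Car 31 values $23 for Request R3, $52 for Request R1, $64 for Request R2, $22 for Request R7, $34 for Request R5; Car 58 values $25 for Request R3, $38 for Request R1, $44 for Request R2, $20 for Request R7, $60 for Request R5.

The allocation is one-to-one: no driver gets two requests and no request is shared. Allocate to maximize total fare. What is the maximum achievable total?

Optimal: Car 12→Request R7 ($56), Car 106→Request R1 ($60), Car 85→Request R3 ($65), Car 31→Request R2 ($64), Car 58→Request R5 ($60) — total 56+60+65+64+60 = $305.

Max total: $305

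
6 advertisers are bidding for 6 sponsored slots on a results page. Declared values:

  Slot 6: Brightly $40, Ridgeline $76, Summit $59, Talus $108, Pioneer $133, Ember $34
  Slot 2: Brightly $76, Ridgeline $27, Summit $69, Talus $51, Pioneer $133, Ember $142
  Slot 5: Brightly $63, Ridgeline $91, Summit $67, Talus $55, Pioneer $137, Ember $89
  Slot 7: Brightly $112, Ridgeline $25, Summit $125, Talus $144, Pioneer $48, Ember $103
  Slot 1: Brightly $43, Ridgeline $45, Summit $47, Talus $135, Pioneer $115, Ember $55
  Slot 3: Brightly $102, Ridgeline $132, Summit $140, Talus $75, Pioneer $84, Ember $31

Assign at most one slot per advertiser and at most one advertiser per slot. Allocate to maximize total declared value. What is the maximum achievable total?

Max total: $753

Optimal: Brightly→Slot 7 ($112), Ridgeline→Slot 5 ($91), Summit→Slot 3 ($140), Talus→Slot 1 ($135), Pioneer→Slot 6 ($133), Ember→Slot 2 ($142) — total 112+91+140+135+133+142 = $753.
Row-greedy (each advertiser in turn takes its best remaining slot) gives $619, worse by 134.
Swapping Talus↔Pioneer (Talus→Slot 6 $108, Pioneer→Slot 1 $115) loses 45.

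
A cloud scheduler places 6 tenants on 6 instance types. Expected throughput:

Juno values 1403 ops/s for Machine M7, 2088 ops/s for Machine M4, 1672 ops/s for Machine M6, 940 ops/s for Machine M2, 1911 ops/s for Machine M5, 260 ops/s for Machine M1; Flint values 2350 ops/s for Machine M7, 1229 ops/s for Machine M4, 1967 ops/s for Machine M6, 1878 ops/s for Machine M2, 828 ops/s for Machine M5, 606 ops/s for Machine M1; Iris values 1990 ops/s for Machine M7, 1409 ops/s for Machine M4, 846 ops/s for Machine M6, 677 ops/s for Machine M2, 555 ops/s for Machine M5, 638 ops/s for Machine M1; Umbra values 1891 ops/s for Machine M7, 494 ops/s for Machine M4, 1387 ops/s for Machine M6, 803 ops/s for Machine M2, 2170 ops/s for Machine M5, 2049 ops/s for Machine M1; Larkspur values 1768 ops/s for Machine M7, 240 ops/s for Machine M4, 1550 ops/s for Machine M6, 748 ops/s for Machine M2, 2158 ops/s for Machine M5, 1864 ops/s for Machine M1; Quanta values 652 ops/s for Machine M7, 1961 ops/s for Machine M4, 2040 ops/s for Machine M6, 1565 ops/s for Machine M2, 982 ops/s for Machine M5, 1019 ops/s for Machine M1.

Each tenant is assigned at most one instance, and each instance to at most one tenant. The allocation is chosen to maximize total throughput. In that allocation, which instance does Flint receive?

Treat this as an assignment problem: match each tenant to one instance.
Optimal: Juno→Machine M4 (2088 ops/s), Flint→Machine M2 (1878 ops/s), Iris→Machine M7 (1990 ops/s), Umbra→Machine M1 (2049 ops/s), Larkspur→Machine M5 (2158 ops/s), Quanta→Machine M6 (2040 ops/s) — total 2088+1878+1990+2049+2158+2040 = 12203 ops/s.
Row-greedy (each tenant in turn takes its best remaining instance) gives 10883 ops/s, worse by 1320.
Swapping Umbra↔Larkspur (Umbra→Machine M5 2170 ops/s, Larkspur→Machine M1 1864 ops/s) loses 173.
Flint's own top instance is Machine M7 (2350 ops/s), but forcing Flint→Machine M7 and reassigning the rest optimally gives only 11362 ops/s — worse by 841.

Flint receives Machine M2.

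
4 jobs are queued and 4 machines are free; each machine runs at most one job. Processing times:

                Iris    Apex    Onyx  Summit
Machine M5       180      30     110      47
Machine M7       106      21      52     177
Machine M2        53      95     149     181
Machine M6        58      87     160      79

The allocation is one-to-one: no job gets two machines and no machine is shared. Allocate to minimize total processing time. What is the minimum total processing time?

Treat this as an assignment problem: match each job to one machine.
Optimal: Iris→Machine M2 (53 min), Apex→Machine M5 (30 min), Onyx→Machine M7 (52 min), Summit→Machine M6 (79 min) — total 53+30+52+79 = 214 min.
Row-greedy (each job in turn takes its cheapest remaining machine) gives 263 min, worse by 49.
Next-best assignment: Iris→Machine M2, Apex→Machine M6, Onyx→Machine M7, Summit→Machine M5 = 239 min.
Swapping Iris↔Apex (Iris→Machine M5 180 min, Apex→Machine M2 95 min) adds 192.

Minimum total: 214 min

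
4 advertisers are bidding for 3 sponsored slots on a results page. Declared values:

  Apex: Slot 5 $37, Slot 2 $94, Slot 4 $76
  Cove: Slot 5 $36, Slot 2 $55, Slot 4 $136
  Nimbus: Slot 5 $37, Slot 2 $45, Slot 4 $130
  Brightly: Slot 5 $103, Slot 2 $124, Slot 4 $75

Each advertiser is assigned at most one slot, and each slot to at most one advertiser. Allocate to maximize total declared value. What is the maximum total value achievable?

This is a one-to-one assignment (maximum-weight bipartite matching).
Optimal: Brightly→Slot 5 ($103), Apex→Slot 2 ($94), Cove→Slot 4 ($136) — total 103+94+136 = $333.
Max-entry greedy (repeatedly take the single best remaining cell) gives $297, worse by 36.

Maximum total: $333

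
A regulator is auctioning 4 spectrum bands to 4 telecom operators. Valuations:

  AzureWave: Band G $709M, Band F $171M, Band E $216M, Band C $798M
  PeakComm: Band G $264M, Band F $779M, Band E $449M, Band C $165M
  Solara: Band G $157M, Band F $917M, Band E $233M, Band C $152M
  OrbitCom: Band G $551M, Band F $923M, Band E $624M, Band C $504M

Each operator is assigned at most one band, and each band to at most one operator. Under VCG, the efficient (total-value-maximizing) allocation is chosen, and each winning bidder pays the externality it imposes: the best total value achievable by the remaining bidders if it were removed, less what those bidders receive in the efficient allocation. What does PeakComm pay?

PeakComm pays $73M.

Efficient allocation: AzureWave→Band C ($798M), PeakComm→Band E ($449M), Solara→Band F ($917M), OrbitCom→Band G ($551M); total welfare W = $2715M.
PeakComm receives Band E at value $449M, so the others get W − 449 = $2266M.
Without PeakComm: best allocation of the remaining 3 bidders over all 4 bands is AzureWave→Band C ($798M), Solara→Band F ($917M), OrbitCom→Band E ($624M), total $2339M.
VCG payment = (others' best without PeakComm) − (others' welfare with PeakComm) = 2339 − 2266 = $73M.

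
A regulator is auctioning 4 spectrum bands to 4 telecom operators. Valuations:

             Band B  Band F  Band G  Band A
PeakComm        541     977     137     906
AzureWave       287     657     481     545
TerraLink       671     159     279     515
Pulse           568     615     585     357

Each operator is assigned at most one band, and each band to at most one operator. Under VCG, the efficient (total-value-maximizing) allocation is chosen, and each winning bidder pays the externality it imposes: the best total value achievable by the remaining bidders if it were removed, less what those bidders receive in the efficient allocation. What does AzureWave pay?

AzureWave pays $71M.

Efficient allocation: PeakComm→Band A ($906M), AzureWave→Band F ($657M), TerraLink→Band B ($671M), Pulse→Band G ($585M); total welfare W = $2819M.
AzureWave receives Band F at value $657M, so the others get W − 657 = $2162M.
Without AzureWave: best allocation of the remaining 3 bidders over all 4 bands is PeakComm→Band F ($977M), TerraLink→Band B ($671M), Pulse→Band G ($585M), total $2233M.
VCG payment = (others' best without AzureWave) − (others' welfare with AzureWave) = 2233 − 2162 = $71M.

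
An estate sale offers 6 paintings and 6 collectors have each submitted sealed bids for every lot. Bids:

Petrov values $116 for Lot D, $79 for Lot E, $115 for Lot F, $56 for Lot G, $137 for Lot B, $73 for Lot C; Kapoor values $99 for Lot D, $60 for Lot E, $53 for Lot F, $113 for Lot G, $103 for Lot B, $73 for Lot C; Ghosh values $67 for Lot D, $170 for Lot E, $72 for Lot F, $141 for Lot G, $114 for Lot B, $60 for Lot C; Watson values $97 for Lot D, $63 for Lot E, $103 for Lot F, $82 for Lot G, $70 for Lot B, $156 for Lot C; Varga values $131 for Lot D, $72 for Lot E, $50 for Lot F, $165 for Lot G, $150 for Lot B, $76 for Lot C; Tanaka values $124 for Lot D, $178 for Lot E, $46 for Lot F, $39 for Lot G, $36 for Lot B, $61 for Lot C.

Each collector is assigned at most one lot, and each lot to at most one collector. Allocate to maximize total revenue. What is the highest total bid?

Max total: $839

This is the linear assignment problem.
Optimal: Petrov→Lot F ($115), Kapoor→Lot D ($99), Ghosh→Lot G ($141), Watson→Lot C ($156), Varga→Lot B ($150), Tanaka→Lot E ($178) — total 115+99+141+156+150+178 = $839.
Column-greedy (each lot in turn goes to its best remaining collector) gives $824, worse by 15.
Next-best assignment: Petrov→Lot F, Kapoor→Lot B, Ghosh→Lot E, Watson→Lot C, Varga→Lot G, Tanaka→Lot D = $833.
Swapping Kapoor↔Tanaka (Kapoor→Lot E $60, Tanaka→Lot D $124) loses 93.
No other one-to-one assignment exceeds $839.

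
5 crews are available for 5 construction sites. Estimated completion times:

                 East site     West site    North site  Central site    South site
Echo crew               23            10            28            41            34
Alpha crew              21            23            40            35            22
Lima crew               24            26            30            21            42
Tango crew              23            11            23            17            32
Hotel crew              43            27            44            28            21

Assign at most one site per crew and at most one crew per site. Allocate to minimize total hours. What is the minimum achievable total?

Minimum total: 96 hours

Optimal: Echo crew→West site (10 hours), Alpha crew→East site (21 hours), Lima crew→Central site (21 hours), Tango crew→North site (23 hours), Hotel crew→South site (21 hours) — total 10+21+21+23+21 = 96 hours.
Min-entry greedy (repeatedly take the single cheapest remaining cell) gives 99 hours, worse by 3.
Next-best assignment: Echo crew→West site, Alpha crew→East site, Lima crew→North site, Tango crew→Central site, Hotel crew→South site = 99 hours.
No other one-to-one assignment undercuts 96 hours.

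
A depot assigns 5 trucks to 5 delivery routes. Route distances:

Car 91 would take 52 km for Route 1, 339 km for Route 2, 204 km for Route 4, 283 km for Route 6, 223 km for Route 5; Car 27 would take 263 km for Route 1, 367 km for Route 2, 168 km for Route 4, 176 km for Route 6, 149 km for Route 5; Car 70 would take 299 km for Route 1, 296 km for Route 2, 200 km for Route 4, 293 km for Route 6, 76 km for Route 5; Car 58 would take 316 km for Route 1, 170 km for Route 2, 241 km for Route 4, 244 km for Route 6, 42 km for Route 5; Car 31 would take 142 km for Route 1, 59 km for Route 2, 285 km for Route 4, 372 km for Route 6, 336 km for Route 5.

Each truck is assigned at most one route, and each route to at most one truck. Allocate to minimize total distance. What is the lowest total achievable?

Minimum total: 529 km

This is the linear assignment problem.
Optimal: Car 91→Route 1 (52 km), Car 27→Route 6 (176 km), Car 70→Route 4 (200 km), Car 58→Route 5 (42 km), Car 31→Route 2 (59 km) — total 52+176+200+42+59 = 529 km.
Column-greedy (each route in turn goes to its cheapest remaining truck) gives 599 km, worse by 70.
Next-best assignment: Car 91→Route 1, Car 27→Route 4, Car 70→Route 5, Car 58→Route 6, Car 31→Route 2 = 599 km.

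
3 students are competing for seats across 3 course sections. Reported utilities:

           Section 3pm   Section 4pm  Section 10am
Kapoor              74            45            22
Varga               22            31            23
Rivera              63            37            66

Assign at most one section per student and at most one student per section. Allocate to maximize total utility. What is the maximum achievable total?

Max total: 171 points

Optimal: Kapoor→Section 3pm (74 points), Varga→Section 4pm (31 points), Rivera→Section 10am (66 points) — total 74+31+66 = 171 points.
Column-greedy (each section in turn goes to its best remaining student) gives 134 points, worse by 37.
Swapping Rivera↔Kapoor (Rivera→Section 3pm 63 points, Kapoor→Section 10am 22 points) loses 55.
Checked against all permutations: 171 points is optimal.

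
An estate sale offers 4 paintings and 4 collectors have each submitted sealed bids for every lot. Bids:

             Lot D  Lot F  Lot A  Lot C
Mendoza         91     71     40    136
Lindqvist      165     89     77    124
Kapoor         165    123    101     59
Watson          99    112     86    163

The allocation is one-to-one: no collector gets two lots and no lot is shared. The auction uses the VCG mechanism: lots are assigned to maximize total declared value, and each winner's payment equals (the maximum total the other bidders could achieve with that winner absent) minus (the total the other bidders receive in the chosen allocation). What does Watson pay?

Watson pays $22.

Efficient allocation: Mendoza→Lot C ($136), Lindqvist→Lot D ($165), Kapoor→Lot A ($101), Watson→Lot F ($112); total welfare W = $514.
Watson receives Lot F at value $112, so the others get W − 112 = $402.
Without Watson: best allocation of the remaining 3 bidders over all 4 lots is Mendoza→Lot C ($136), Lindqvist→Lot D ($165), Kapoor→Lot F ($123), total $424.
VCG payment = (others' best without Watson) − (others' welfare with Watson) = 424 − 402 = $22.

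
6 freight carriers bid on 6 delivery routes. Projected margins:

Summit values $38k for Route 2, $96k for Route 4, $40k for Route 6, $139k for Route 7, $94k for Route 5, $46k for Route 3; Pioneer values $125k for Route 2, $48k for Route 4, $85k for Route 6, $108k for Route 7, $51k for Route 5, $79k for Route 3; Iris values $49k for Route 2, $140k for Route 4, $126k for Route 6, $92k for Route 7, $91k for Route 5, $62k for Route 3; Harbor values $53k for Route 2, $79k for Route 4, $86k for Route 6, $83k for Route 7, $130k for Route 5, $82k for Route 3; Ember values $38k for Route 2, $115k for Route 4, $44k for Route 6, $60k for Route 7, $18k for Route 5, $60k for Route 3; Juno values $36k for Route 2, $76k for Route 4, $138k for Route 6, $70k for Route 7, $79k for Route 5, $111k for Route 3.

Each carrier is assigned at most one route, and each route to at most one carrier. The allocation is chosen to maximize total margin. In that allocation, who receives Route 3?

Optimal: Summit→Route 7 ($139k), Pioneer→Route 2 ($125k), Iris→Route 6 ($126k), Harbor→Route 5 ($130k), Ember→Route 4 ($115k), Juno→Route 3 ($111k) — total 139+125+126+130+115+111 = $746k.
Row-greedy (each carrier in turn takes its best remaining route) gives $732k, worse by 14.
Next-best assignment: Summit→Route 7, Pioneer→Route 2, Iris→Route 4, Harbor→Route 5, Ember→Route 3, Juno→Route 6 = $732k.
No other one-to-one assignment exceeds $746k.
Juno's own top route is Route 6 ($138k), but forcing Juno→Route 6 and reassigning the rest optimally gives only $732k — worse by 14.

Juno receives Route 3.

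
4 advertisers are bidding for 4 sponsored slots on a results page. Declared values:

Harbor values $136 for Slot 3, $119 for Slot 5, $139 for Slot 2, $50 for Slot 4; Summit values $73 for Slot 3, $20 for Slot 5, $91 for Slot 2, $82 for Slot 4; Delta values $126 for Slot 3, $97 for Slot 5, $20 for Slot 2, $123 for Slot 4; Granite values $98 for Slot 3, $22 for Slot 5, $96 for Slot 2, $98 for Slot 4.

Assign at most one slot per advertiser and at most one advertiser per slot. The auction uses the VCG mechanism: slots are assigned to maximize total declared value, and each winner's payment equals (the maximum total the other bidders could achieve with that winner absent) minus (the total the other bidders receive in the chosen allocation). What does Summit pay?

Summit pays $20.

Efficient allocation: Harbor→Slot 5 ($119), Summit→Slot 2 ($91), Delta→Slot 3 ($126), Granite→Slot 4 ($98); total welfare W = $434.
Summit receives Slot 2 at value $91, so the others get W − 91 = $343.
Without Summit: best allocation of the remaining 3 bidders over all 4 slots is Harbor→Slot 2 ($139), Delta→Slot 3 ($126), Granite→Slot 4 ($98), total $363.
VCG payment = (others' best without Summit) − (others' welfare with Summit) = 363 − 343 = $20.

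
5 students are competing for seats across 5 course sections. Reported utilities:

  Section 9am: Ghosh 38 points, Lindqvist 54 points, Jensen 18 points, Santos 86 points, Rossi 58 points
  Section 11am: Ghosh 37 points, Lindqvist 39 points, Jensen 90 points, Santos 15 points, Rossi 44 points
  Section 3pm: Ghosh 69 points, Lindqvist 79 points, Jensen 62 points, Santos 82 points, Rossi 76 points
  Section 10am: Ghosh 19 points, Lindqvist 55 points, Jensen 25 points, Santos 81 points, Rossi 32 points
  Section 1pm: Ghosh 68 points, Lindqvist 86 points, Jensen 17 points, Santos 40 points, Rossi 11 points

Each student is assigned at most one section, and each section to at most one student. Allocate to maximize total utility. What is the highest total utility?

Max total: 384 points

Treat this as an assignment problem: match each student to one section.
Optimal: Ghosh→Section 3pm (69 points), Lindqvist→Section 1pm (86 points), Jensen→Section 11am (90 points), Santos→Section 10am (81 points), Rossi→Section 9am (58 points) — total 69+86+90+81+58 = 384 points.
Row-greedy (each student in turn takes its best remaining section) gives 363 points, worse by 21.
Every other assignment is strictly worse.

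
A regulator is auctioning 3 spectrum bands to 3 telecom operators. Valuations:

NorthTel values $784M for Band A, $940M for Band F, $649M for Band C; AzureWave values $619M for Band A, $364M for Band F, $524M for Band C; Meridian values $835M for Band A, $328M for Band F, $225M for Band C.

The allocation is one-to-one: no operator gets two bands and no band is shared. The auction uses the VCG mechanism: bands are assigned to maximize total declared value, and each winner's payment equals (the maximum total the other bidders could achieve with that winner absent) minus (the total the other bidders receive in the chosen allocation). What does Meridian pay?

Meridian pays $95M.

Efficient allocation: NorthTel→Band F ($940M), AzureWave→Band C ($524M), Meridian→Band A ($835M); total welfare W = $2299M.
Meridian receives Band A at value $835M, so the others get W − 835 = $1464M.
Without Meridian: best allocation of the remaining 2 bidders over all 3 bands is NorthTel→Band F ($940M), AzureWave→Band A ($619M), total $1559M.
VCG payment = (others' best without Meridian) − (others' welfare with Meridian) = 1559 − 1464 = $95M.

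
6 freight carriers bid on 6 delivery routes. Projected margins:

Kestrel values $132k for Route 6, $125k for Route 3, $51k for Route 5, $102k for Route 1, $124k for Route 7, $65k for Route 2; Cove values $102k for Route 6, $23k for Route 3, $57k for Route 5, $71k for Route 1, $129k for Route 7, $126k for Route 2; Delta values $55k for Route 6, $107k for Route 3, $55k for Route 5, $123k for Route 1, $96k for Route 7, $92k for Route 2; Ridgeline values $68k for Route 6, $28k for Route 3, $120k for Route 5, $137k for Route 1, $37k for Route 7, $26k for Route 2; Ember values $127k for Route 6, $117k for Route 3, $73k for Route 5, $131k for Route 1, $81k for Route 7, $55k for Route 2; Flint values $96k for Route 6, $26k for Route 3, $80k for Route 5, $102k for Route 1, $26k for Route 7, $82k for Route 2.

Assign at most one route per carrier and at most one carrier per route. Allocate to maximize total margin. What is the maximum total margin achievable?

Optimal: Kestrel→Route 3 ($125k), Cove→Route 7 ($129k), Delta→Route 1 ($123k), Ridgeline→Route 5 ($120k), Ember→Route 6 ($127k), Flint→Route 2 ($82k) — total 125+129+123+120+127+82 = $706k.
Column-greedy (each route in turn goes to its best remaining carrier) gives $703k, worse by 3.
No other one-to-one assignment exceeds $706k.

Max total: $706k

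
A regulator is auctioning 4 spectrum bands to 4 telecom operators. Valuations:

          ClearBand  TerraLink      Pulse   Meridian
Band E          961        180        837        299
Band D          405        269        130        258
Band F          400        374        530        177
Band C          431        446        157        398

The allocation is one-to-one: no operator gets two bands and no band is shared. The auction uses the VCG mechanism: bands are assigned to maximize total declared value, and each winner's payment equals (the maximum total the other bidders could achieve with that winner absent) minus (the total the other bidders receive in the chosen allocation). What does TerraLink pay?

Efficient allocation: ClearBand→Band E ($961M), TerraLink→Band C ($446M), Pulse→Band F ($530M), Meridian→Band D ($258M); total welfare W = $2195M.
TerraLink receives Band C at value $446M, so the others get W − 446 = $1749M.
Without TerraLink: best allocation of the remaining 3 bidders over all 4 bands is ClearBand→Band E ($961M), Pulse→Band F ($530M), Meridian→Band C ($398M), total $1889M.
VCG payment = (others' best without TerraLink) − (others' welfare with TerraLink) = 1889 − 1749 = $140M.

TerraLink pays $140M.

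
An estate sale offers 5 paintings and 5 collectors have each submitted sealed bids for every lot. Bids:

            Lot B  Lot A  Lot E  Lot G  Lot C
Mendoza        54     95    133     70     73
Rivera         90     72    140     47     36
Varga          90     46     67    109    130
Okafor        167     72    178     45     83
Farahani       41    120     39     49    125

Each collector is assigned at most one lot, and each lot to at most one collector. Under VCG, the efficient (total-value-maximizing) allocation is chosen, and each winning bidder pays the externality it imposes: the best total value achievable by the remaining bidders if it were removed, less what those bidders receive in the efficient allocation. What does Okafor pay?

Efficient allocation: Mendoza→Lot A ($95), Rivera→Lot E ($140), Varga→Lot G ($109), Okafor→Lot B ($167), Farahani→Lot C ($125); total welfare W = $636.
Okafor receives Lot B at value $167, so the others get W − 167 = $469.
Without Okafor: best allocation of the remaining 4 bidders over all 5 lots is Mendoza→Lot E ($133), Rivera→Lot B ($90), Varga→Lot C ($130), Farahani→Lot A ($120), total $473.
VCG payment = (others' best without Okafor) − (others' welfare with Okafor) = 473 − 469 = $4.

Okafor pays $4.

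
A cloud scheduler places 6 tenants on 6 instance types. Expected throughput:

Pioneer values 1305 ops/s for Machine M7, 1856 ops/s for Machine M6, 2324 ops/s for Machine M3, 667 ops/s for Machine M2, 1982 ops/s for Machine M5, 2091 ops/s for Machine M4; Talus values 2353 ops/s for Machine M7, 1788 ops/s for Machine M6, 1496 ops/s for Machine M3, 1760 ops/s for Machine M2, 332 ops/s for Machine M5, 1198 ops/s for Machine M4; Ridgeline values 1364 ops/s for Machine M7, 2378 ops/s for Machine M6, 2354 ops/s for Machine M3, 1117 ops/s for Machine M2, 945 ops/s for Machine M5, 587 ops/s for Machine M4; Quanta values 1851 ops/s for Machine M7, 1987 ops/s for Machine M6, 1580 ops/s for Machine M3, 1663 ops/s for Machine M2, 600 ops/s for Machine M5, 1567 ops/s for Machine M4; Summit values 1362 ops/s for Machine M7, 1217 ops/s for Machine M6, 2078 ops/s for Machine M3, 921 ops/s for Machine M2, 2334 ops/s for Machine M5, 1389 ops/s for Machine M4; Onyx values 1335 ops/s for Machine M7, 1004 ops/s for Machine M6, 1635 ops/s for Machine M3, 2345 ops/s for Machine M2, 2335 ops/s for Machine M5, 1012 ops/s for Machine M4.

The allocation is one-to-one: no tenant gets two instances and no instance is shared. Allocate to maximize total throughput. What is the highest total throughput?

Treat this as an assignment problem: match each tenant to one instance.
Optimal: Pioneer→Machine M4 (2091 ops/s), Talus→Machine M7 (2353 ops/s), Ridgeline→Machine M3 (2354 ops/s), Quanta→Machine M6 (1987 ops/s), Summit→Machine M5 (2334 ops/s), Onyx→Machine M2 (2345 ops/s) — total 2091+2353+2354+1987+2334+2345 = 13464 ops/s.
Swapping Ridgeline↔Summit (Ridgeline→Machine M5 945 ops/s, Summit→Machine M3 2078 ops/s) loses 1665.
Checked against all permutations: 13464 ops/s is optimal.

Maximum total: 13464 ops/s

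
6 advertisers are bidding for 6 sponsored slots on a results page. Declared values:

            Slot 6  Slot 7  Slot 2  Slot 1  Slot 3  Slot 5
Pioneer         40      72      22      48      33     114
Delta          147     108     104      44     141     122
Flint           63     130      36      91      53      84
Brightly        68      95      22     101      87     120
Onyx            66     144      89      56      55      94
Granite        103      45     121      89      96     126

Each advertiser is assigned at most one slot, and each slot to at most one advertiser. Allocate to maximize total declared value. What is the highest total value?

Max total: $704

Optimal: Pioneer→Slot 5 ($114), Delta→Slot 6 ($147), Flint→Slot 1 ($91), Brightly→Slot 3 ($87), Onyx→Slot 7 ($144), Granite→Slot 2 ($121) — total 114+147+91+87+144+121 = $704.
Row-greedy (each advertiser in turn takes its best remaining slot) gives $677, worse by 27.
Swapping Onyx↔Brightly (Onyx→Slot 3 $55, Brightly→Slot 7 $95) loses 81.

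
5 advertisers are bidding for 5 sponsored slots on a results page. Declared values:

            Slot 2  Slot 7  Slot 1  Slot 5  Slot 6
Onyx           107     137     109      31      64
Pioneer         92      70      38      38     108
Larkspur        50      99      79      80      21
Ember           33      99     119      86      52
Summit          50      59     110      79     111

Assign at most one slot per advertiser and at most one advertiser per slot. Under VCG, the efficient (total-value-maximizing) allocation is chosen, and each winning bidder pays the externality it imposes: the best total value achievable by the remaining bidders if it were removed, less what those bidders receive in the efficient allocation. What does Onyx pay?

Efficient allocation: Onyx→Slot 7 ($137), Pioneer→Slot 2 ($92), Larkspur→Slot 5 ($80), Ember→Slot 1 ($119), Summit→Slot 6 ($111); total welfare W = $539.
Onyx receives Slot 7 at value $137, so the others get W − 137 = $402.
Without Onyx: best allocation of the remaining 4 bidders over all 5 slots is Pioneer→Slot 2 ($92), Larkspur→Slot 7 ($99), Ember→Slot 1 ($119), Summit→Slot 6 ($111), total $421.
VCG payment = (others' best without Onyx) − (others' welfare with Onyx) = 421 − 402 = $19.

Onyx pays $19.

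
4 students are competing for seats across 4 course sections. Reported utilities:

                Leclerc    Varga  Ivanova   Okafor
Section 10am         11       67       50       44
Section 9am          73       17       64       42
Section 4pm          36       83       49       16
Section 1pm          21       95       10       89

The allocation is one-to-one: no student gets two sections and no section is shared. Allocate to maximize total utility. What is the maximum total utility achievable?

Max total: 295 points

This is a one-to-one assignment (maximum-weight bipartite matching).
Optimal: Leclerc→Section 9am (73 points), Varga→Section 4pm (83 points), Ivanova→Section 10am (50 points), Okafor→Section 1pm (89 points) — total 73+83+50+89 = 295 points.
Max-entry greedy (repeatedly take the single best remaining cell) gives 234 points, worse by 61.
Swapping Okafor↔Ivanova (Okafor→Section 10am 44 points, Ivanova→Section 1pm 10 points) loses 85.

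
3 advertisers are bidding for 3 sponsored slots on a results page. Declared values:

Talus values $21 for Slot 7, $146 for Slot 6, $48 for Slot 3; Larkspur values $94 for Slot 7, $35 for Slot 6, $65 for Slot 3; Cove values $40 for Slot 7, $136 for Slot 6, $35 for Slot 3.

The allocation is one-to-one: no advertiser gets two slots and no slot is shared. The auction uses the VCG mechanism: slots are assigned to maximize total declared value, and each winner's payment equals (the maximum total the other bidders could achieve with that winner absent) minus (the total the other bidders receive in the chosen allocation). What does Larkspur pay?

Larkspur pays $2.

Efficient allocation: Talus→Slot 3 ($48), Larkspur→Slot 7 ($94), Cove→Slot 6 ($136); total welfare W = $278.
Larkspur receives Slot 7 at value $94, so the others get W − 94 = $184.
Without Larkspur: best allocation of the remaining 2 bidders over all 3 slots is Talus→Slot 6 ($146), Cove→Slot 7 ($40), total $186.
VCG payment = (others' best without Larkspur) − (others' welfare with Larkspur) = 186 − 184 = $2.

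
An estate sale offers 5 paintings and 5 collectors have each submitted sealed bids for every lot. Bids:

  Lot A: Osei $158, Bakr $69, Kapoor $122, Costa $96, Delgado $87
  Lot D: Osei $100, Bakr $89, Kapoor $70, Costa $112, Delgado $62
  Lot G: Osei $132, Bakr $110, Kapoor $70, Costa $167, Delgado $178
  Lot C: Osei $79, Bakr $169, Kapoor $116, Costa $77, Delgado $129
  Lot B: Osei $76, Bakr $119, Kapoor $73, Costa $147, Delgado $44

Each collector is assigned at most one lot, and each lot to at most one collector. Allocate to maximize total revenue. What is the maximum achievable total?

Optimal: Osei→Lot A ($158), Bakr→Lot C ($169), Kapoor→Lot D ($70), Costa→Lot B ($147), Delgado→Lot G ($178) — total 158+169+70+147+178 = $722.
Swapping Bakr↔Osei (Bakr→Lot A $69, Osei→Lot C $79) loses 179.

Maximum total: $722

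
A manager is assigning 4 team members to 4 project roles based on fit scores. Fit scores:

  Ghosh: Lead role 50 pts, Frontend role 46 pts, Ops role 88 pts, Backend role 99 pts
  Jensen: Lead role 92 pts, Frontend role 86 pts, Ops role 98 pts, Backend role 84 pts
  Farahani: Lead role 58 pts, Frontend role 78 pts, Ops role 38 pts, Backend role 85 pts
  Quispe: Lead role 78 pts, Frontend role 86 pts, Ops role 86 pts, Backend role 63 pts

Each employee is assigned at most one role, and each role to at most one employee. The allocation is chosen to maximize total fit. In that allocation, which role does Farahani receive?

Optimal: Ghosh→Backend role (99 pts), Jensen→Lead role (92 pts), Farahani→Frontend role (78 pts), Quispe→Ops role (86 pts) — total 99+92+78+86 = 355 pts.
Row-greedy (each employee in turn takes its best remaining role) gives 353 pts, worse by 2.
No other one-to-one assignment exceeds 355 pts.
Farahani's own top role is Backend role (85 pts), but forcing Farahani→Backend role and reassigning the rest optimally gives only 351 pts — worse by 4.

Farahani receives Frontend role.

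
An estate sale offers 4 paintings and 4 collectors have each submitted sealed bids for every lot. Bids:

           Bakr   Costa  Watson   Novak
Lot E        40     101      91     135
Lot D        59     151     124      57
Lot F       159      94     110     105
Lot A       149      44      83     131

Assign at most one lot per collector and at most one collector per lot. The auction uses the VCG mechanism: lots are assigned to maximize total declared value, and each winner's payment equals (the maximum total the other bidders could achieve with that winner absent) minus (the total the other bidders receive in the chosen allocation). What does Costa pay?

Costa pays $24.

Efficient allocation: Bakr→Lot A ($149), Costa→Lot D ($151), Watson→Lot F ($110), Novak→Lot E ($135); total welfare W = $545.
Costa receives Lot D at value $151, so the others get W − 151 = $394.
Without Costa: best allocation of the remaining 3 bidders over all 4 lots is Bakr→Lot F ($159), Watson→Lot D ($124), Novak→Lot E ($135), total $418.
VCG payment = (others' best without Costa) − (others' welfare with Costa) = 418 − 394 = $24.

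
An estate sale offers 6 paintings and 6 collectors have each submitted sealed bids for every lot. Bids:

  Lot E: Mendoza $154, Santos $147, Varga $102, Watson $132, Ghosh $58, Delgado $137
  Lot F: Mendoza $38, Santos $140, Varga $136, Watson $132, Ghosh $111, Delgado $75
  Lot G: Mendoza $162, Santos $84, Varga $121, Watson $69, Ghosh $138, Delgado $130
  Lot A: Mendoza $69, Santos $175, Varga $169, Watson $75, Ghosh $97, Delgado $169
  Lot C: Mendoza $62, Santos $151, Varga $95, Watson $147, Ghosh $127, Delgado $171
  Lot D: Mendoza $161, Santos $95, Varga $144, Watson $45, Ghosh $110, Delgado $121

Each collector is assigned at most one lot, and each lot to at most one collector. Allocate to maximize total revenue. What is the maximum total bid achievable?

Optimal: Mendoza→Lot D ($161), Santos→Lot E ($147), Varga→Lot A ($169), Watson→Lot F ($132), Ghosh→Lot G ($138), Delgado→Lot C ($171) — total 161+147+169+132+138+171 = $918.
Column-greedy (each lot in turn goes to its best remaining collector) gives $817, worse by 101.
Next-best assignment: Mendoza→Lot E, Santos→Lot A, Varga→Lot D, Watson→Lot F, Ghosh→Lot G, Delgado→Lot C = $914.

Max total: $918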